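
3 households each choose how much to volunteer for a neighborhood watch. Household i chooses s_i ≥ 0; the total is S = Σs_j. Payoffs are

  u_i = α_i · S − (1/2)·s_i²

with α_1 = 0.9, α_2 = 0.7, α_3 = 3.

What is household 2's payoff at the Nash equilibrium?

2.975

Household i's FOC: ∂u_i/∂s_i = α_i − s_i = 0, so s_i* = α_i.
NE contributions = (0.9, 0.7, 3); S = 4.6.
u_2 = α_2·S − ½·(s_2)² = 0.7·4.6 − ½·0.7² = 2.975.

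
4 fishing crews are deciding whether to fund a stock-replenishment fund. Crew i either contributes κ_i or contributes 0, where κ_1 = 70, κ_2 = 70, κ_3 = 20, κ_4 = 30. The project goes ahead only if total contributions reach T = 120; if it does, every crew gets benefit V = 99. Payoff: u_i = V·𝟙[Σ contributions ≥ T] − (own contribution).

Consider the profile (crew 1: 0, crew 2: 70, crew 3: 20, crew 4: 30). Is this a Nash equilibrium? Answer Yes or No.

Yes

Total = 120 ≥ 120: provided.
Crew 1 (pledges 0, payoff 99): pledging 70 → total 190, payoff 29. No gain.
Crew 2 (pledges 70, payoff 29): dropping to 0 → total 50, payoff 0. No gain.
Crew 3 (pledges 20, payoff 79): dropping to 0 → total 100, payoff 0. No gain.
Crew 4 (pledges 30, payoff 69): dropping to 0 → total 90, payoff 0. No gain.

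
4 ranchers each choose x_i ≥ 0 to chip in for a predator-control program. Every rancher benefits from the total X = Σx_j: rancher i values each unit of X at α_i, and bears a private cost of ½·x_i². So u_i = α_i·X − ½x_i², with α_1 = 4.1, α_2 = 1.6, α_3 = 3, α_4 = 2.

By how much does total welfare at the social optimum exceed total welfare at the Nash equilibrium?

Rancher i's FOC: ∂u_i/∂x_i = α_i − x_i = 0, so x_i* = α_i.
NE contributions = (4.1, 1.6, 3, 2); X = 10.7.
W^NE = (Σα)·X − ½Σα_i² = 10.7² − ½·32.37 = 98.305.
Planner sets x_i = Σα_j = 10.7 for every i, so X^SO = 4·10.7 = 42.8.
W^SO = (Σα)·X^SO − ½·4·(Σα)² = (4/2)·10.7² = 228.98.
Deadweight loss = W^SO − W^NE = 130.675.

130.675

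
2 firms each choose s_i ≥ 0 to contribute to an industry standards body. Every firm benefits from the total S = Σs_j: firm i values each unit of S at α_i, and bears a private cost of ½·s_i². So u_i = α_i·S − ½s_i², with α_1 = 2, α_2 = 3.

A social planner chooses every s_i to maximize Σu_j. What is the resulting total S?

10

Planner FOC: ∂(Σu_j)/∂s_i = (Σα_j) − s_i = 0, so s_i^SO = Σα_j = 5 for every i; S^SO = 10.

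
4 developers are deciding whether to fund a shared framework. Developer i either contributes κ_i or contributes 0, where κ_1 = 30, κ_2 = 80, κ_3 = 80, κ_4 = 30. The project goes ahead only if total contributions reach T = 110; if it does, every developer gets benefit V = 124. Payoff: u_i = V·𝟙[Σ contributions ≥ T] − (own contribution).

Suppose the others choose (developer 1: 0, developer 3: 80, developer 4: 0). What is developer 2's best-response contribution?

Others' total = 80. Contributing 80 brings total to 160 ≥ 110: gain V − κ_2 = 44.
Best response: 80.

80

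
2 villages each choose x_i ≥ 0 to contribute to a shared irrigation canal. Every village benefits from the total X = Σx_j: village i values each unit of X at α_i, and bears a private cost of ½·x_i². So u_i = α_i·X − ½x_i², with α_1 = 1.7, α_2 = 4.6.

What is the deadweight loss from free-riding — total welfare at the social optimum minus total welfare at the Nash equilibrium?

Village i's FOC: ∂u_i/∂x_i = α_i − x_i = 0, so x_i* = α_i.
NE contributions = (1.7, 4.6); X = 6.3.
W^NE = (Σα)·X − ½Σα_i² = 6.3² − ½·24.05 = 27.665.
Planner sets x_i = Σα_j = 6.3 for every i, so X^SO = 2·6.3 = 12.6.
W^SO = (Σα)·X^SO − ½·2·(Σα)² = (2/2)·6.3² = 39.69.
Deadweight loss = W^SO − W^NE = 12.025.

12.025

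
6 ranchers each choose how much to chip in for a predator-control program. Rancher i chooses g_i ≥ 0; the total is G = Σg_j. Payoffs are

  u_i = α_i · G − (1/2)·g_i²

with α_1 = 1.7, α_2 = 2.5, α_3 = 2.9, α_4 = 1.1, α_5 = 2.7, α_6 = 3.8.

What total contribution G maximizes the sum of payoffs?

Planner FOC: ∂(Σu_j)/∂g_i = (Σα_j) − g_i = 0, so g_i^SO = Σα_j = 14.7 for every i; G^SO = 88.2.

88.2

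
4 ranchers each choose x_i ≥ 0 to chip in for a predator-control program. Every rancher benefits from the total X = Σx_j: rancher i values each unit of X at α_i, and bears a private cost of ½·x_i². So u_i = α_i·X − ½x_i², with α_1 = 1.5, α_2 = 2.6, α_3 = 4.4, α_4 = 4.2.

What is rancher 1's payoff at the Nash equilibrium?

17.925

Rancher i's FOC: ∂u_i/∂x_i = α_i − x_i = 0, so x_i* = α_i.
NE contributions = (1.5, 2.6, 4.4, 4.2); X = 12.7.
u_1 = α_1·X − ½·(x_1)² = 1.5·12.7 − ½·1.5² = 17.925.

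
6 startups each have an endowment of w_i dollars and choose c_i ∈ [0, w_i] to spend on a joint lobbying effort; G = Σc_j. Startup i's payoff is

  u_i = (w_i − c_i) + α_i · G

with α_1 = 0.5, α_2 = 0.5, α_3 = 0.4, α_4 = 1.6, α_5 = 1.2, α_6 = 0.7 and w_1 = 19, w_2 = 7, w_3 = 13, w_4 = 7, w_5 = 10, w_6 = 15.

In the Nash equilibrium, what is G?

17

∂u_i/∂c_i = α_i − 1, so startup i contributes w_i if α_i > 1, else 0.
α_i > 1 for i ∈ {4, 5}; NE contributions (0, 0, 0, 7, 10, 0), G = 17.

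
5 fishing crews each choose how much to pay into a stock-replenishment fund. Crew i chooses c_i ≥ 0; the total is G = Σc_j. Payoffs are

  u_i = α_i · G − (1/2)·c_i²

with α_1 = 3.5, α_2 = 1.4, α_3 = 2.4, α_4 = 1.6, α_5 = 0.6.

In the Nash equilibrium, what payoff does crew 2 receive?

Crew i's FOC: ∂u_i/∂c_i = α_i − c_i = 0, so c_i* = α_i.
NE contributions = (3.5, 1.4, 2.4, 1.6, 0.6); G = 9.5.
u_2 = α_2·G − ½·(c_2)² = 1.4·9.5 − ½·1.4² = 12.32.

12.32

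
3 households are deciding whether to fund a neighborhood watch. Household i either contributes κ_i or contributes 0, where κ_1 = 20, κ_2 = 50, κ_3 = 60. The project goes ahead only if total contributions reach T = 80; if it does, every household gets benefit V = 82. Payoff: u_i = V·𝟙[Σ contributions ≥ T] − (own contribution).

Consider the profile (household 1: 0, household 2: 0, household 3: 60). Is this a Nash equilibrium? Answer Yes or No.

No

Total = 60 < 80: not provided.
Household 1 (pledges 0, payoff 0): pledging 20 → total 80, payoff 62. Profitable deviation.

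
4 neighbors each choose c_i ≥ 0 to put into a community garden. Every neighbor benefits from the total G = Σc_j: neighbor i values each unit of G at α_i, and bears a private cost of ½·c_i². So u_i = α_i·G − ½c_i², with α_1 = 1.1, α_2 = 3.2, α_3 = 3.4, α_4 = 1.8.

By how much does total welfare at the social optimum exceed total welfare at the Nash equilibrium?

Neighbor i's FOC: ∂u_i/∂c_i = α_i − c_i = 0, so c_i* = α_i.
NE contributions = (1.1, 3.2, 3.4, 1.8); G = 9.5.
W^NE = (Σα)·G − ½Σα_i² = 9.5² − ½·26.25 = 77.125.
Planner sets c_i = Σα_j = 9.5 for every i, so G^SO = 4·9.5 = 38.
W^SO = (Σα)·G^SO − ½·4·(Σα)² = (4/2)·9.5² = 180.5.
Deadweight loss = W^SO − W^NE = 103.375.

103.375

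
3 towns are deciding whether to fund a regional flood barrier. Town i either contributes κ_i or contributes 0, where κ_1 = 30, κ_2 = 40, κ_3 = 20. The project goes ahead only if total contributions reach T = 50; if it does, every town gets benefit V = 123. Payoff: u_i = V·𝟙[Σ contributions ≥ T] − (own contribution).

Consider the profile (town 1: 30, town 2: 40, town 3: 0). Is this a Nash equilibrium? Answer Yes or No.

Total = 70 ≥ 50: provided.
Town 1 (pledges 30, payoff 93): dropping to 0 → total 40, payoff 0. No gain.
Town 2 (pledges 40, payoff 83): dropping to 0 → total 30, payoff 0. No gain.
Town 3 (pledges 0, payoff 123): pledging 20 → total 90, payoff 103. No gain.

Yes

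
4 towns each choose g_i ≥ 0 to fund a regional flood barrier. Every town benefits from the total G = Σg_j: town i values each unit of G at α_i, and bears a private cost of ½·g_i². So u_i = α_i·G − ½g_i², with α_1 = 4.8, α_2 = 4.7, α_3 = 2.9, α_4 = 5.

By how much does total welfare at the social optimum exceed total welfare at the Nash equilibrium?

342.03

Town i's FOC: ∂u_i/∂g_i = α_i − g_i = 0, so g_i* = α_i.
NE contributions = (4.8, 4.7, 2.9, 5); G = 17.4.
W^NE = (Σα)·G − ½Σα_i² = 17.4² − ½·78.54 = 263.49.
Planner sets g_i = Σα_j = 17.4 for every i, so G^SO = 4·17.4 = 69.6.
W^SO = (Σα)·G^SO − ½·4·(Σα)² = (4/2)·17.4² = 605.52.
Deadweight loss = W^SO − W^NE = 342.03.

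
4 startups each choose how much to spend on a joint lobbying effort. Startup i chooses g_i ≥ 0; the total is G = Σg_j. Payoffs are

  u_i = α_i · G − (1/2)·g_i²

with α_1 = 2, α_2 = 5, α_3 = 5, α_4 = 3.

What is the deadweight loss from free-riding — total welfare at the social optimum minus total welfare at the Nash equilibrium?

256.5

Startup i's FOC: ∂u_i/∂g_i = α_i − g_i = 0, so g_i* = α_i.
NE contributions = (2, 5, 5, 3); G = 15.
W^NE = (Σα)·G − ½Σα_i² = 15² − ½·63 = 193.5.
Planner sets g_i = Σα_j = 15 for every i, so G^SO = 4·15 = 60.
W^SO = (Σα)·G^SO − ½·4·(Σα)² = (4/2)·15² = 450.
Deadweight loss = W^SO − W^NE = 256.5.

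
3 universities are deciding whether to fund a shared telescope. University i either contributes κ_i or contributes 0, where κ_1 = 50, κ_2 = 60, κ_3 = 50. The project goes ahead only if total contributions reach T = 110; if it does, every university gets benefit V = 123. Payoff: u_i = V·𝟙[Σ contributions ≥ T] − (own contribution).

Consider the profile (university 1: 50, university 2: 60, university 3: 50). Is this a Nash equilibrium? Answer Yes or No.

Total = 160 ≥ 110: provided.
University 1 (pledges 50, payoff 73): dropping to 0 → total 110, payoff 123. Profitable deviation.

No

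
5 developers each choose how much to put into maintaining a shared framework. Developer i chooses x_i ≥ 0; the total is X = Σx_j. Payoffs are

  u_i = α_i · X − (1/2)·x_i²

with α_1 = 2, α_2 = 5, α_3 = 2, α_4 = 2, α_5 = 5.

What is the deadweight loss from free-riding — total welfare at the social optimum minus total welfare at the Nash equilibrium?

415

Developer i's FOC: ∂u_i/∂x_i = α_i − x_i = 0, so x_i* = α_i.
NE contributions = (2, 5, 2, 2, 5); X = 16.
W^NE = (Σα)·X − ½Σα_i² = 16² − ½·62 = 225.
Planner sets x_i = Σα_j = 16 for every i, so X^SO = 5·16 = 80.
W^SO = (Σα)·X^SO − ½·5·(Σα)² = (5/2)·16² = 640.
Deadweight loss = W^SO − W^NE = 415.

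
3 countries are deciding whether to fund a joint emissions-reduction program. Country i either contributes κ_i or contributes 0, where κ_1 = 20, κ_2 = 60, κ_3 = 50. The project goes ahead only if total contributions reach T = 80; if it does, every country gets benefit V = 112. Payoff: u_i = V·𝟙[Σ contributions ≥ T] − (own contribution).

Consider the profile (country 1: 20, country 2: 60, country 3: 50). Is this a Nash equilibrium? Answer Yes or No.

Total = 130 ≥ 80: provided.
Country 1 (pledges 20, payoff 92): dropping to 0 → total 110, payoff 112. Profitable deviation.

No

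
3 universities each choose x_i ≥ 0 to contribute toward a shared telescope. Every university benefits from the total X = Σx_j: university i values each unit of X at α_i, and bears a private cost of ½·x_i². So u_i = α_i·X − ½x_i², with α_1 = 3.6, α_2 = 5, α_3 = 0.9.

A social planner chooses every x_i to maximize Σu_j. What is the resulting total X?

28.5

Planner FOC: ∂(Σu_j)/∂x_i = (Σα_j) − x_i = 0, so x_i^SO = Σα_j = 9.5 for every i; X^SO = 28.5.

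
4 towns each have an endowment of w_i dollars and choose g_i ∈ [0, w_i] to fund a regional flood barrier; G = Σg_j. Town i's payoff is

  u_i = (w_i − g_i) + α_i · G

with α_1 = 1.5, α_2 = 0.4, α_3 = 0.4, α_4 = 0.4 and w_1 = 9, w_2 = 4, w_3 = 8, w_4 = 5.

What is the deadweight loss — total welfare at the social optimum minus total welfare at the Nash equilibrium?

28.9

∂u_i/∂g_i = α_i − 1, so town i contributes w_i if α_i > 1, else 0.
α_i > 1 for i ∈ {1}; NE contributions (9, 0, 0, 0), G = 9.
W^NE = Σw_i − G^NE + (Σα_i)·G^NE = 26 + 1.7·9 = 41.3.
Planner: ∂(Σu_j)/∂g_i = Σα_j − 1 = 1.7 > 0, so everyone contributes w_i; G^SO = 26, W^SO = 26 + 1.7·26 = 70.2.
Deadweight loss = 28.9.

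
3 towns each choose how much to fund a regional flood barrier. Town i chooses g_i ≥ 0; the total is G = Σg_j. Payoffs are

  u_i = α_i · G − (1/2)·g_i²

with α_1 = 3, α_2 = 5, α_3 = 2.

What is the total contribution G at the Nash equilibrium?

10

Town i's FOC: ∂u_i/∂g_i = α_i − g_i = 0, so g_i* = α_i.
NE contributions = (3, 5, 2); G = 10.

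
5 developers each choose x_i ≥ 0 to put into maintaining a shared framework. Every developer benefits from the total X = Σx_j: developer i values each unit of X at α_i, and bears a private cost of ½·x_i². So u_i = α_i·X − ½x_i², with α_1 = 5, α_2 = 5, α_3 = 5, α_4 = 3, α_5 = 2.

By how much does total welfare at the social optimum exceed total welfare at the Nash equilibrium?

Developer i's FOC: ∂u_i/∂x_i = α_i − x_i = 0, so x_i* = α_i.
NE contributions = (5, 5, 5, 3, 2); X = 20.
W^NE = (Σα)·X − ½Σα_i² = 20² − ½·88 = 356.
Planner sets x_i = Σα_j = 20 for every i, so X^SO = 5·20 = 100.
W^SO = (Σα)·X^SO − ½·5·(Σα)² = (5/2)·20² = 1000.
Deadweight loss = W^SO − W^NE = 644.

644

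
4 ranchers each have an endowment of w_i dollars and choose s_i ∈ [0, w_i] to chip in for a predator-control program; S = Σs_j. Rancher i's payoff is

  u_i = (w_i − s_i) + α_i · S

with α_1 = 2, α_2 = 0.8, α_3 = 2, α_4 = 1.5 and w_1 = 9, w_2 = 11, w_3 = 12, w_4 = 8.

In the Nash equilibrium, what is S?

∂u_i/∂s_i = α_i − 1, so rancher i contributes w_i if α_i > 1, else 0.
α_i > 1 for i ∈ {1, 3, 4}; NE contributions (9, 0, 12, 8), S = 29.

29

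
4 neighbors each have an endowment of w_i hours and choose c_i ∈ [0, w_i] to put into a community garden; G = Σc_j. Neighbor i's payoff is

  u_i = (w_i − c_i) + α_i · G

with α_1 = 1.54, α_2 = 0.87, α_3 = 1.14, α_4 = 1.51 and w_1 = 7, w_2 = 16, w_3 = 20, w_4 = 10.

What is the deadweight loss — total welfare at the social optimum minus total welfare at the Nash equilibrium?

64.96

∂u_i/∂c_i = α_i − 1, so neighbor i contributes w_i if α_i > 1, else 0.
α_i > 1 for i ∈ {1, 3, 4}; NE contributions (7, 0, 20, 10), G = 37.
W^NE = Σw_i − G^NE + (Σα_i)·G^NE = 53 + 4.06·37 = 203.22.
Planner: ∂(Σu_j)/∂c_i = Σα_j − 1 = 4.06 > 0, so everyone contributes w_i; G^SO = 53, W^SO = 53 + 4.06·53 = 268.18.
Deadweight loss = 64.96.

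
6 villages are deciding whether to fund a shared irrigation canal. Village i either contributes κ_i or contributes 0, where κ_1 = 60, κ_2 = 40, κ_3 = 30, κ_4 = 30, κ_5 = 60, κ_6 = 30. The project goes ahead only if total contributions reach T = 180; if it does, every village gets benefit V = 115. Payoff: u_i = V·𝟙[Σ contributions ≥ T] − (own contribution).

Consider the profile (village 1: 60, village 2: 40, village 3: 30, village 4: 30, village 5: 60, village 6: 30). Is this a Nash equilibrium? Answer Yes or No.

No

Total = 250 ≥ 180: provided.
Village 1 (pledges 60, payoff 55): dropping to 0 → total 190, payoff 115. Profitable deviation.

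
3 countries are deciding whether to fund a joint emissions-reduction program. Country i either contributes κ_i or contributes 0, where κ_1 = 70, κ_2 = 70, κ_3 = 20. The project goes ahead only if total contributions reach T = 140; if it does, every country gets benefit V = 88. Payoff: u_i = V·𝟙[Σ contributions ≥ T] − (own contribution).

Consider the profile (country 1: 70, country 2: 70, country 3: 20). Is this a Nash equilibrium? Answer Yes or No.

Total = 160 ≥ 140: provided.
Country 1 (pledges 70, payoff 18): dropping to 0 → total 90, payoff 0. No gain.
Country 2 (pledges 70, payoff 18): dropping to 0 → total 90, payoff 0. No gain.
Country 3 (pledges 20, payoff 68): dropping to 0 → total 140, payoff 88. Profitable deviation.

No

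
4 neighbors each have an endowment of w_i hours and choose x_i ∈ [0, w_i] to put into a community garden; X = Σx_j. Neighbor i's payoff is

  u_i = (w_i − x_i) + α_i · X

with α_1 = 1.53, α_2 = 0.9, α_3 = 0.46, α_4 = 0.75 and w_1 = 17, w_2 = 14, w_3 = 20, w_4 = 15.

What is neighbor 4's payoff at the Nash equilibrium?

27.75

∂u_i/∂x_i = α_i − 1, so neighbor i contributes w_i if α_i > 1, else 0.
α_i > 1 for i ∈ {1}; NE contributions (17, 0, 0, 0), X = 17.
u_4 = (15 − 0) + 0.75·17 = 27.75.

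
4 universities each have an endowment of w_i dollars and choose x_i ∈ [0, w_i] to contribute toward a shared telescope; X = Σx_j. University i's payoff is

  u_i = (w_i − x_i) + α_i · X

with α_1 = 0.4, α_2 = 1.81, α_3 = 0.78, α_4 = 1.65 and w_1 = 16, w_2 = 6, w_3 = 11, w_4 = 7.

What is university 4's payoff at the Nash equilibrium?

∂u_i/∂x_i = α_i − 1, so university i contributes w_i if α_i > 1, else 0.
α_i > 1 for i ∈ {2, 4}; NE contributions (0, 6, 0, 7), X = 13.
u_4 = (7 − 7) + 1.65·13 = 21.45.

21.45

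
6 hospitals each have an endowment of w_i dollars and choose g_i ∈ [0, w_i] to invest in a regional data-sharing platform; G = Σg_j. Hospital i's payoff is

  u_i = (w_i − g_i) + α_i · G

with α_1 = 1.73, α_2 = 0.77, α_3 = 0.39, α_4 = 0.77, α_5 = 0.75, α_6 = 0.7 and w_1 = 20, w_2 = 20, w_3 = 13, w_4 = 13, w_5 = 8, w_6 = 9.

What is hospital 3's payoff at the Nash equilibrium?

20.8

∂u_i/∂g_i = α_i − 1, so hospital i contributes w_i if α_i > 1, else 0.
α_i > 1 for i ∈ {1}; NE contributions (20, 0, 0, 0, 0, 0), G = 20.
u_3 = (13 − 0) + 0.39·20 = 20.8.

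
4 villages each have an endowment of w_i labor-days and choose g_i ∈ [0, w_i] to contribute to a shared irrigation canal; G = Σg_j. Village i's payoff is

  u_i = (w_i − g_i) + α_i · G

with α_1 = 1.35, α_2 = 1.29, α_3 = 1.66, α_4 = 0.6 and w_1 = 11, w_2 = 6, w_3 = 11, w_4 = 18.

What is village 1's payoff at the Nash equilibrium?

∂u_i/∂g_i = α_i − 1, so village i contributes w_i if α_i > 1, else 0.
α_i > 1 for i ∈ {1, 2, 3}; NE contributions (11, 6, 11, 0), G = 28.
u_1 = (11 − 11) + 1.35·28 = 37.8.

37.8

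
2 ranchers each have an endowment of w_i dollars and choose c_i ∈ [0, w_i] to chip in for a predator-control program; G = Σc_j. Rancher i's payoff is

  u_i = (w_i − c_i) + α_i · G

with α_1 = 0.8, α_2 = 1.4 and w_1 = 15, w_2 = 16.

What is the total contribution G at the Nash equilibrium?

∂u_i/∂c_i = α_i − 1, so rancher i contributes w_i if α_i > 1, else 0.
α_i > 1 for i ∈ {2}; NE contributions (0, 16), G = 16.

16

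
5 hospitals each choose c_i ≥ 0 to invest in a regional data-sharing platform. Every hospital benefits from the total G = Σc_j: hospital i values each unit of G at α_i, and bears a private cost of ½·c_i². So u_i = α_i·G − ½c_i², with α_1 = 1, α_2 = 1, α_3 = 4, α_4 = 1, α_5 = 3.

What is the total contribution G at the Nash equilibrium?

10

Hospital i's FOC: ∂u_i/∂c_i = α_i − c_i = 0, so c_i* = α_i.
NE contributions = (1, 1, 4, 1, 3); G = 10.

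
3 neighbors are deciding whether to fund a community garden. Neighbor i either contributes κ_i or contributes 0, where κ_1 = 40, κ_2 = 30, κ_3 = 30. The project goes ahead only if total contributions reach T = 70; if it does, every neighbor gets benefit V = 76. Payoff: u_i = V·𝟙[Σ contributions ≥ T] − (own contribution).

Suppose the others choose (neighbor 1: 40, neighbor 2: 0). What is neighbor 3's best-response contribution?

Others' total = 40. Contributing 30 brings total to 70 ≥ 70: gain V − κ_3 = 46.
Best response: 30.

30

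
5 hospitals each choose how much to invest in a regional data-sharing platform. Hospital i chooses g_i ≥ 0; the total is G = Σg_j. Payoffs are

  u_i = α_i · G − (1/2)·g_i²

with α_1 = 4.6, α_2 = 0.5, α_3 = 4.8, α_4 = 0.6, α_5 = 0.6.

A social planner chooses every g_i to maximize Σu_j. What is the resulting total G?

55.5

Planner FOC: ∂(Σu_j)/∂g_i = (Σα_j) − g_i = 0, so g_i^SO = Σα_j = 11.1 for every i; G^SO = 55.5.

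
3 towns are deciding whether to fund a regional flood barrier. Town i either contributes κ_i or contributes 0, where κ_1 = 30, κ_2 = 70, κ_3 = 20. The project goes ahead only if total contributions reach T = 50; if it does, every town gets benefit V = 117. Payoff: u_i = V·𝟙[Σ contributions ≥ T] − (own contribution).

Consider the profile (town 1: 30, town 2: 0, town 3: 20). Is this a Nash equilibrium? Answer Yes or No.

Total = 50 ≥ 50: provided.
Town 1 (pledges 30, payoff 87): dropping to 0 → total 20, payoff 0. No gain.
Town 2 (pledges 0, payoff 117): pledging 70 → total 120, payoff 47. No gain.
Town 3 (pledges 20, payoff 97): dropping to 0 → total 30, payoff 0. No gain.

Yes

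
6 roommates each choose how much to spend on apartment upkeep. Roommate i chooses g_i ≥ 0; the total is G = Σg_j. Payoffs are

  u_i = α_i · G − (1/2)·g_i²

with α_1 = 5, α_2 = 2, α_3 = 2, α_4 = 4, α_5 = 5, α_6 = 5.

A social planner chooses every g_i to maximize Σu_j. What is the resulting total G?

138

Planner FOC: ∂(Σu_j)/∂g_i = (Σα_j) − g_i = 0, so g_i^SO = Σα_j = 23 for every i; G^SO = 138.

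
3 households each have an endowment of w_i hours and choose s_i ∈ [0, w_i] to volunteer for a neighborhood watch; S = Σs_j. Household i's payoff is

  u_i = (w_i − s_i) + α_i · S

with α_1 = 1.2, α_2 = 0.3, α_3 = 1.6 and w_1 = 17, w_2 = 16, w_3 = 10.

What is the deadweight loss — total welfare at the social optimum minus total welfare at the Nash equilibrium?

∂u_i/∂s_i = α_i − 1, so household i contributes w_i if α_i > 1, else 0.
α_i > 1 for i ∈ {1, 3}; NE contributions (17, 0, 10), S = 27.
W^NE = Σw_i − S^NE + (Σα_i)·S^NE = 43 + 2.1·27 = 99.7.
Planner: ∂(Σu_j)/∂s_i = Σα_j − 1 = 2.1 > 0, so everyone contributes w_i; S^SO = 43, W^SO = 43 + 2.1·43 = 133.3.
Deadweight loss = 33.6.

33.6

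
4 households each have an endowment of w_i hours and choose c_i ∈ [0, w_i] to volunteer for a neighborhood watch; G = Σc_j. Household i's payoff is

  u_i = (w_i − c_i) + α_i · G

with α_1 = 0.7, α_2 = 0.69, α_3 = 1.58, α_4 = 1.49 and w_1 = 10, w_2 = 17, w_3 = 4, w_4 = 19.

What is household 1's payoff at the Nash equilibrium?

∂u_i/∂c_i = α_i − 1, so household i contributes w_i if α_i > 1, else 0.
α_i > 1 for i ∈ {3, 4}; NE contributions (0, 0, 4, 19), G = 23.
u_1 = (10 − 0) + 0.7·23 = 26.1.

26.1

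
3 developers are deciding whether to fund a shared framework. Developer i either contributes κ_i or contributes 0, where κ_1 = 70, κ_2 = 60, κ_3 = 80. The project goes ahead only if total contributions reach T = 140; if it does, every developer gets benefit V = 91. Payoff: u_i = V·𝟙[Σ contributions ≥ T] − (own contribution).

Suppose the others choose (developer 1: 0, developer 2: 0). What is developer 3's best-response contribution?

Others' total = 0. Even contributing 80 gives 80 < 140: no benefit either way.
Best response: 0.

0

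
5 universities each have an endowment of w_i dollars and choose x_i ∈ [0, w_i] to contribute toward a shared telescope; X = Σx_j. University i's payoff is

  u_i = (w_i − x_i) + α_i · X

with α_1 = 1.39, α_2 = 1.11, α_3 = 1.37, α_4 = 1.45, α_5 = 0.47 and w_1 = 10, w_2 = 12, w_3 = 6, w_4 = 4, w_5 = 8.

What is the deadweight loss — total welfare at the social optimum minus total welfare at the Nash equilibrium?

38.32

∂u_i/∂x_i = α_i − 1, so university i contributes w_i if α_i > 1, else 0.
α_i > 1 for i ∈ {1, 2, 3, 4}; NE contributions (10, 12, 6, 4, 0), X = 32.
W^NE = Σw_i − X^NE + (Σα_i)·X^NE = 40 + 4.79·32 = 193.28.
Planner: ∂(Σu_j)/∂x_i = Σα_j − 1 = 4.79 > 0, so everyone contributes w_i; X^SO = 40, W^SO = 40 + 4.79·40 = 231.6.
Deadweight loss = 38.32.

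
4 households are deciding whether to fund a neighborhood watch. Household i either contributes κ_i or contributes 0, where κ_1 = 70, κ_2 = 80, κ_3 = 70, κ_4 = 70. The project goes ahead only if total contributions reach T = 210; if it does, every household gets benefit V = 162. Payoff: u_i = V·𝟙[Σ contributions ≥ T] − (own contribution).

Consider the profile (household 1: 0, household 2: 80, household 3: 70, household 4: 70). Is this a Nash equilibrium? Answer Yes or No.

Yes

Total = 220 ≥ 210: provided.
Household 1 (pledges 0, payoff 162): pledging 70 → total 290, payoff 92. No gain.
Household 2 (pledges 80, payoff 82): dropping to 0 → total 140, payoff 0. No gain.
Household 3 (pledges 70, payoff 92): dropping to 0 → total 150, payoff 0. No gain.
Household 4 (pledges 70, payoff 92): dropping to 0 → total 150, payoff 0. No gain.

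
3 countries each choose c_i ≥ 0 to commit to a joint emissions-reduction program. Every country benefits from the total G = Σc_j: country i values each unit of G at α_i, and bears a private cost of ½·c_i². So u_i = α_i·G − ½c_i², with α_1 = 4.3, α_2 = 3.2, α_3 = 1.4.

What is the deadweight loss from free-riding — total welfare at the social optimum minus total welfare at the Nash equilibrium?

Country i's FOC: ∂u_i/∂c_i = α_i − c_i = 0, so c_i* = α_i.
NE contributions = (4.3, 3.2, 1.4); G = 8.9.
W^NE = (Σα)·G − ½Σα_i² = 8.9² − ½·30.69 = 63.865.
Planner sets c_i = Σα_j = 8.9 for every i, so G^SO = 3·8.9 = 26.7.
W^SO = (Σα)·G^SO − ½·3·(Σα)² = (3/2)·8.9² = 118.815.
Deadweight loss = W^SO − W^NE = 54.95.

54.95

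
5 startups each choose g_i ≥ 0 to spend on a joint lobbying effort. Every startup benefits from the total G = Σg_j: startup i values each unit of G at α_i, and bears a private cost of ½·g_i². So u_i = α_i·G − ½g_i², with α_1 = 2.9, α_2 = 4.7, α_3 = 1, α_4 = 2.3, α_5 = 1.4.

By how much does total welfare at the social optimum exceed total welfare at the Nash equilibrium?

Startup i's FOC: ∂u_i/∂g_i = α_i − g_i = 0, so g_i* = α_i.
NE contributions = (2.9, 4.7, 1, 2.3, 1.4); G = 12.3.
W^NE = (Σα)·G − ½Σα_i² = 12.3² − ½·38.75 = 131.915.
Planner sets g_i = Σα_j = 12.3 for every i, so G^SO = 5·12.3 = 61.5.
W^SO = (Σα)·G^SO − ½·5·(Σα)² = (5/2)·12.3² = 378.225.
Deadweight loss = W^SO − W^NE = 246.31.

246.31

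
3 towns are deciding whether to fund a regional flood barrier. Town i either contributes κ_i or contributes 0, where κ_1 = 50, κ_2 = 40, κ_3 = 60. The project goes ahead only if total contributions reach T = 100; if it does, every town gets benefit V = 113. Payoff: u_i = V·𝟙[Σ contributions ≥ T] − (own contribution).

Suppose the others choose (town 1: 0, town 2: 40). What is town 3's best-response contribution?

Others' total = 40. Contributing 60 brings total to 100 ≥ 100: gain V − κ_3 = 53.
Best response: 60.

60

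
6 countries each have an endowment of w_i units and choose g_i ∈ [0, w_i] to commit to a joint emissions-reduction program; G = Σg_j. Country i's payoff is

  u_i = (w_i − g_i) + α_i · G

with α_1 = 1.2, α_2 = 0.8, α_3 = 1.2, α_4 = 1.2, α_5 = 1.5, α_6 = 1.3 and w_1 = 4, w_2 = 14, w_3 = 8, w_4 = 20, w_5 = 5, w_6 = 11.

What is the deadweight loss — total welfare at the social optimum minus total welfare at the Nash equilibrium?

86.8

∂u_i/∂g_i = α_i − 1, so country i contributes w_i if α_i > 1, else 0.
α_i > 1 for i ∈ {1, 3, 4, 5, 6}; NE contributions (4, 0, 8, 20, 5, 11), G = 48.
W^NE = Σw_i − G^NE + (Σα_i)·G^NE = 62 + 6.2·48 = 359.6.
Planner: ∂(Σu_j)/∂g_i = Σα_j − 1 = 6.2 > 0, so everyone contributes w_i; G^SO = 62, W^SO = 62 + 6.2·62 = 446.4.
Deadweight loss = 86.8.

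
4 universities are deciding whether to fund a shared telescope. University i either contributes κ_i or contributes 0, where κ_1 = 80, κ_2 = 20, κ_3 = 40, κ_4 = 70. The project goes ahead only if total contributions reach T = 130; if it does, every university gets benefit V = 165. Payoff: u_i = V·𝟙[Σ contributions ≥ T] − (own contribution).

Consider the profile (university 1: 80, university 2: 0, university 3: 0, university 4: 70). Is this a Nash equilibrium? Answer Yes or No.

Total = 150 ≥ 130: provided.
University 1 (pledges 80, payoff 85): dropping to 0 → total 70, payoff 0. No gain.
University 2 (pledges 0, payoff 165): pledging 20 → total 170, payoff 145. No gain.
University 3 (pledges 0, payoff 165): pledging 40 → total 190, payoff 125. No gain.
University 4 (pledges 70, payoff 95): dropping to 0 → total 80, payoff 0. No gain.

Yes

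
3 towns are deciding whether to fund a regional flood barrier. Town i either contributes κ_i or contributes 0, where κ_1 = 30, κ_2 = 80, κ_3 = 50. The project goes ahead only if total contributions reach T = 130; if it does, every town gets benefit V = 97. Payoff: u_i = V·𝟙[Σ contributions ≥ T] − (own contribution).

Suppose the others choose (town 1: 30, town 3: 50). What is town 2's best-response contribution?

Others' total = 80. Contributing 80 brings total to 160 ≥ 130: gain V − κ_2 = 17.
Best response: 80.

80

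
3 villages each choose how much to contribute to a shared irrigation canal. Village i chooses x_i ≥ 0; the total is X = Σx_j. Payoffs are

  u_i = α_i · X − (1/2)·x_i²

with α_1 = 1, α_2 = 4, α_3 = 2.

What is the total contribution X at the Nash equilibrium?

7

Village i's FOC: ∂u_i/∂x_i = α_i − x_i = 0, so x_i* = α_i.
NE contributions = (1, 4, 2); X = 7.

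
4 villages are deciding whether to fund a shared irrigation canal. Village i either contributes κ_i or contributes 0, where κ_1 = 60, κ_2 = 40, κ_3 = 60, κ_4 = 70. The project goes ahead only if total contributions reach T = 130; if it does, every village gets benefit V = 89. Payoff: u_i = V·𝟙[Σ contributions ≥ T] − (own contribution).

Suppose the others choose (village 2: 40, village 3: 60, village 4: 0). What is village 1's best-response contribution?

Others' total = 100. Contributing 60 brings total to 160 ≥ 130: gain V − κ_1 = 29.
Best response: 60.

60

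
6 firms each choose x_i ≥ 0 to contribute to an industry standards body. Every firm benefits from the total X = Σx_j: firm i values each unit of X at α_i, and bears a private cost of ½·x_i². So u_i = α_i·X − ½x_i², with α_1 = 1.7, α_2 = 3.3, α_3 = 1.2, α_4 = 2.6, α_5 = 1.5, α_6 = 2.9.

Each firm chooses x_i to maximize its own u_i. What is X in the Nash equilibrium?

Firm i's FOC: ∂u_i/∂x_i = α_i − x_i = 0, so x_i* = α_i.
NE contributions = (1.7, 3.3, 1.2, 2.6, 1.5, 2.9); X = 13.2.

13.2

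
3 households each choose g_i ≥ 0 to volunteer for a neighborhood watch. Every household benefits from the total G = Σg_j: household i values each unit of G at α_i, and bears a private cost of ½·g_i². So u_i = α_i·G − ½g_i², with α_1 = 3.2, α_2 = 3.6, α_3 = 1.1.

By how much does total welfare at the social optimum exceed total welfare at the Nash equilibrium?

43.41

Household i's FOC: ∂u_i/∂g_i = α_i − g_i = 0, so g_i* = α_i.
NE contributions = (3.2, 3.6, 1.1); G = 7.9.
W^NE = (Σα)·G − ½Σα_i² = 7.9² − ½·24.41 = 50.205.
Planner sets g_i = Σα_j = 7.9 for every i, so G^SO = 3·7.9 = 23.7.
W^SO = (Σα)·G^SO − ½·3·(Σα)² = (3/2)·7.9² = 93.615.
Deadweight loss = W^SO − W^NE = 43.41.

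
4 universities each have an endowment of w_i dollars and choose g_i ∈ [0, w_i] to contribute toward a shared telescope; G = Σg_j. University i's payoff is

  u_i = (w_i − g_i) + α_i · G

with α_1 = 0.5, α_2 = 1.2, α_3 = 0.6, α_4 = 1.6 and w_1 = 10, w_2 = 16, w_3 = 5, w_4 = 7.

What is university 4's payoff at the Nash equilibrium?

36.8

∂u_i/∂g_i = α_i − 1, so university i contributes w_i if α_i > 1, else 0.
α_i > 1 for i ∈ {2, 4}; NE contributions (0, 16, 0, 7), G = 23.
u_4 = (7 − 7) + 1.6·23 = 36.8.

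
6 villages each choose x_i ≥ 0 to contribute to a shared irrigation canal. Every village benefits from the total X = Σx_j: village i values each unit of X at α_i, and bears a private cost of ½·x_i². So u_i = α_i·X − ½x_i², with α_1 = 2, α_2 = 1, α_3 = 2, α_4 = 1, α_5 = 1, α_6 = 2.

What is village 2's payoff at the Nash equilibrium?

8.5

Village i's FOC: ∂u_i/∂x_i = α_i − x_i = 0, so x_i* = α_i.
NE contributions = (2, 1, 2, 1, 1, 2); X = 9.
u_2 = α_2·X − ½·(x_2)² = 1·9 − ½·1² = 8.5.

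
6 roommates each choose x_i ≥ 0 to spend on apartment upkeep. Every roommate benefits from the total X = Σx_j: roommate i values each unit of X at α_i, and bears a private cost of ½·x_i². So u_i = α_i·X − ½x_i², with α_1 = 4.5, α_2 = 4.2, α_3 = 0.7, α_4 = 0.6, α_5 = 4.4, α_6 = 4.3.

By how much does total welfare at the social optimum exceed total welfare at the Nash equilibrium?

Roommate i's FOC: ∂u_i/∂x_i = α_i − x_i = 0, so x_i* = α_i.
NE contributions = (4.5, 4.2, 0.7, 0.6, 4.4, 4.3); X = 18.7.
W^NE = (Σα)·X − ½Σα_i² = 18.7² − ½·76.59 = 311.395.
Planner sets x_i = Σα_j = 18.7 for every i, so X^SO = 6·18.7 = 112.2.
W^SO = (Σα)·X^SO − ½·6·(Σα)² = (6/2)·18.7² = 1049.07.
Deadweight loss = W^SO − W^NE = 737.675.

737.675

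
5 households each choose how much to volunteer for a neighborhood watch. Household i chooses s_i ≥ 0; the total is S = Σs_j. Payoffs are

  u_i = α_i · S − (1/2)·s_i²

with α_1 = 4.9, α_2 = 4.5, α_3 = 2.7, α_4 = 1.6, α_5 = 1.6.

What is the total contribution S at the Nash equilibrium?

15.3

Household i's FOC: ∂u_i/∂s_i = α_i − s_i = 0, so s_i* = α_i.
NE contributions = (4.9, 4.5, 2.7, 1.6, 1.6); S = 15.3.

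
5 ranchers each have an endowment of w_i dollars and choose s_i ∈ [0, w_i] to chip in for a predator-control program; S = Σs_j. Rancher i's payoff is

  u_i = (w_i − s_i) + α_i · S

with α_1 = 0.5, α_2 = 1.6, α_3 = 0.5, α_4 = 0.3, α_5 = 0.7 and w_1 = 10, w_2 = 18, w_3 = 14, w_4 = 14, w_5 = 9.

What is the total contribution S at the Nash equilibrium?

18

∂u_i/∂s_i = α_i − 1, so rancher i contributes w_i if α_i > 1, else 0.
α_i > 1 for i ∈ {2}; NE contributions (0, 18, 0, 0, 0), S = 18.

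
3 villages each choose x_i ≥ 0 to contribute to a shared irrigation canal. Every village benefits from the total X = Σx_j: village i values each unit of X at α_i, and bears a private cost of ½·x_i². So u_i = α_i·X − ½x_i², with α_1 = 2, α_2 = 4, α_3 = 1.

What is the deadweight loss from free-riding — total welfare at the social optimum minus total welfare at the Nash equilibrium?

Village i's FOC: ∂u_i/∂x_i = α_i − x_i = 0, so x_i* = α_i.
NE contributions = (2, 4, 1); X = 7.
W^NE = (Σα)·X − ½Σα_i² = 7² − ½·21 = 38.5.
Planner sets x_i = Σα_j = 7 for every i, so X^SO = 3·7 = 21.
W^SO = (Σα)·X^SO − ½·3·(Σα)² = (3/2)·7² = 73.5.
Deadweight loss = W^SO − W^NE = 35.

35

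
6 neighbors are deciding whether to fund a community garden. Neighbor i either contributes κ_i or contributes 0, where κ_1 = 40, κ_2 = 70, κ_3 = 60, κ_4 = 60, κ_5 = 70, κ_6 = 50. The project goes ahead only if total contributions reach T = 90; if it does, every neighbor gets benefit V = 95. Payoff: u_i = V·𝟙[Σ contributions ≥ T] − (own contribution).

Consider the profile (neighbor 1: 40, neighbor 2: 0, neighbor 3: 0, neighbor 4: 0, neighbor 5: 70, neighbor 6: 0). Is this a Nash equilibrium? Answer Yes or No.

Total = 110 ≥ 90: provided.
Neighbor 1 (pledges 40, payoff 55): dropping to 0 → total 70, payoff 0. No gain.
Neighbor 2 (pledges 0, payoff 95): pledging 70 → total 180, payoff 25. No gain.
Neighbor 3 (pledges 0, payoff 95): pledging 60 → total 170, payoff 35. No gain.
Neighbor 4 (pledges 0, payoff 95): pledging 60 → total 170, payoff 35. No gain.
Neighbor 5 (pledges 70, payoff 25): dropping to 0 → total 40, payoff 0. No gain.
Neighbor 6 (pledges 0, payoff 95): pledging 50 → total 160, payoff 45. No gain.

Yes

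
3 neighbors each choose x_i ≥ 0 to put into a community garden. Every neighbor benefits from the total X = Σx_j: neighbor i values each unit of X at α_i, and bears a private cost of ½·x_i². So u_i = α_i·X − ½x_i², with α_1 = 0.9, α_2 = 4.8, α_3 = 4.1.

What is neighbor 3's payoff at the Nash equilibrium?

31.775

Neighbor i's FOC: ∂u_i/∂x_i = α_i − x_i = 0, so x_i* = α_i.
NE contributions = (0.9, 4.8, 4.1); X = 9.8.
u_3 = α_3·X − ½·(x_3)² = 4.1·9.8 − ½·4.1² = 31.775.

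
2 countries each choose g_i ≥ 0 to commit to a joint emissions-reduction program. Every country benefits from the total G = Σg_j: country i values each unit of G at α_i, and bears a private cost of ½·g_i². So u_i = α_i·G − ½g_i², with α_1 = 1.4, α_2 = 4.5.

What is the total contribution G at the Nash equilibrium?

5.9

Country i's FOC: ∂u_i/∂g_i = α_i − g_i = 0, so g_i* = α_i.
NE contributions = (1.4, 4.5); G = 5.9.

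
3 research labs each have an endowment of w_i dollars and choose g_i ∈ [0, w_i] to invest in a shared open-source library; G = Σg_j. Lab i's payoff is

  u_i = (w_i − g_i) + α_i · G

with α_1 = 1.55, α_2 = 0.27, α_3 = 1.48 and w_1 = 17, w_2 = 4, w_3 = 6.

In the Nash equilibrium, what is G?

23

∂u_i/∂g_i = α_i − 1, so lab i contributes w_i if α_i > 1, else 0.
α_i > 1 for i ∈ {1, 3}; NE contributions (17, 0, 6), G = 23.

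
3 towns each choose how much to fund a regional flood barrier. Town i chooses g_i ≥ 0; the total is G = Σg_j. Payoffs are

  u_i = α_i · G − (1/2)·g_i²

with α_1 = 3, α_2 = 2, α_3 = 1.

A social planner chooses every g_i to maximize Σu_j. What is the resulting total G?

18

Planner FOC: ∂(Σu_j)/∂g_i = (Σα_j) − g_i = 0, so g_i^SO = Σα_j = 6 for every i; G^SO = 18.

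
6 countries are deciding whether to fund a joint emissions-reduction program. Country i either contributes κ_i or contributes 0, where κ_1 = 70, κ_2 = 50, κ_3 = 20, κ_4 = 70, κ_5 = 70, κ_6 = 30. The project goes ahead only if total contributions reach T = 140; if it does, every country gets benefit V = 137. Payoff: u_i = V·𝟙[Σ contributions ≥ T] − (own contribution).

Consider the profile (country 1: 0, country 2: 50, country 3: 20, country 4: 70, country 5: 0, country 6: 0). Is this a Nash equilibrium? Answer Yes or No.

Yes

Total = 140 ≥ 140: provided.
Country 1 (pledges 0, payoff 137): pledging 70 → total 210, payoff 67. No gain.
Country 2 (pledges 50, payoff 87): dropping to 0 → total 90, payoff 0. No gain.
Country 3 (pledges 20, payoff 117): dropping to 0 → total 120, payoff 0. No gain.
Country 4 (pledges 70, payoff 67): dropping to 0 → total 70, payoff 0. No gain.
Country 5 (pledges 0, payoff 137): pledging 70 → total 210, payoff 67. No gain.
Country 6 (pledges 0, payoff 137): pledging 30 → total 170, payoff 107. No gain.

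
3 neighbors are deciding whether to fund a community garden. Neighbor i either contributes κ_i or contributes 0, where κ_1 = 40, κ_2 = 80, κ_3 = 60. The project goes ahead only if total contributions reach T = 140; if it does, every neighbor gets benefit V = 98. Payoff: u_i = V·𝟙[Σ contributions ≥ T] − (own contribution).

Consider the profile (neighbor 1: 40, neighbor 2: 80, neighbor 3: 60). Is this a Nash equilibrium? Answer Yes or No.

Total = 180 ≥ 140: provided.
Neighbor 1 (pledges 40, payoff 58): dropping to 0 → total 140, payoff 98. Profitable deviation.

No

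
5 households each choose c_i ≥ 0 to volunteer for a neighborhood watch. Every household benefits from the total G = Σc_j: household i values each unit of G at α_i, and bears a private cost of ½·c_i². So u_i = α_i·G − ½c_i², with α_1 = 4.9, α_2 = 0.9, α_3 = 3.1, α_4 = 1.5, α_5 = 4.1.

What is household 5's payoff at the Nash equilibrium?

Household i's FOC: ∂u_i/∂c_i = α_i − c_i = 0, so c_i* = α_i.
NE contributions = (4.9, 0.9, 3.1, 1.5, 4.1); G = 14.5.
u_5 = α_5·G − ½·(c_5)² = 4.1·14.5 − ½·4.1² = 51.045.

51.045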